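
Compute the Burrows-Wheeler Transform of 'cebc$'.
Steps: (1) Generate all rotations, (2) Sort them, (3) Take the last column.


Rotations (sorted):
  0: $cebc -> last char: c
  1: bc$ce -> last char: e
  2: c$ceb -> last char: b
  3: cebc$ -> last char: $
  4: ebc$c -> last char: c


BWT = ceb$c


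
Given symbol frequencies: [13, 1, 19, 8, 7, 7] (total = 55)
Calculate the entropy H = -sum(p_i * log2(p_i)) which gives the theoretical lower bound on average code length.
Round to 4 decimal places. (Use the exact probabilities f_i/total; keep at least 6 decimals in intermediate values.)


Per-symbol terms -p_i * log2(p_i) with p_i = f_i/55:
  p = 13/55 = 0.236364: log2(p) = -2.080920, -p*log2(p) = 0.491854
  p = 1/55 = 0.018182: log2(p) = -5.781360, -p*log2(p) = 0.105116
  p = 19/55 = 0.345455: log2(p) = -1.533432, -p*log2(p) = 0.529731
  p = 8/55 = 0.145455: log2(p) = -2.781360, -p*log2(p) = 0.404561
  p = 7/55 = 0.127273: log2(p) = -2.974005, -p*log2(p) = 0.378510
  p = 7/55 = 0.127273: log2(p) = -2.974005, -p*log2(p) = 0.378510
H = 0.491854 + 0.105116 + 0.529731 + 0.404561 + 0.378510 + 0.378510 = 2.288282

H = 2.2883 bits/symbol


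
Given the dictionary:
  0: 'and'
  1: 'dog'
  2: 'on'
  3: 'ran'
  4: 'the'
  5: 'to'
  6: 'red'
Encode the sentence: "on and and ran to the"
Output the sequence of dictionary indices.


Look up each word in the dictionary:
  'on' -> 2
  'and' -> 0
  'and' -> 0
  'ran' -> 3
  'to' -> 5
  'the' -> 4

Encoded: [2, 0, 0, 3, 5, 4]


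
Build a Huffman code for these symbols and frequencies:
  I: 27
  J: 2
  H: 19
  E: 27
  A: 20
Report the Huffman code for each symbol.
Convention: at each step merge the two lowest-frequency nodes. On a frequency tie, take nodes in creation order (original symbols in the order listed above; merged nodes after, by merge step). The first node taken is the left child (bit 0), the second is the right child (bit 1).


Huffman tree construction:
Step 1: Merge J(2) + H(19) = 21
Step 2: Merge A(20) + (J+H)(21) = 41
Step 3: Merge I(27) + E(27) = 54
Step 4: Merge (A+(J+H))(41) + (I+E)(54) = 95
Read each symbol's code off the tree from the root (left child = 0, right child = 1).

Codes:
  I: 10 (length 2)
  J: 010 (length 3)
  H: 011 (length 3)
  E: 11 (length 2)
  A: 00 (length 2)
Average code length: 211/95 = 2.2211 bits/symbol


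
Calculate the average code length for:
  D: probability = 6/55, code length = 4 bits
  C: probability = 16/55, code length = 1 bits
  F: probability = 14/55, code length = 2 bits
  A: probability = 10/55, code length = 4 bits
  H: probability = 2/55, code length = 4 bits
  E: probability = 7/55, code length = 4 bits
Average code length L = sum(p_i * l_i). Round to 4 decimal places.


Weighted contributions p_i * l_i:
  D: (6/55) * 4 = 24/55
  C: (16/55) * 1 = 16/55
  F: (14/55) * 2 = 28/55
  A: (10/55) * 4 = 40/55
  H: (2/55) * 4 = 8/55
  E: (7/55) * 4 = 28/55
Sum = (24 + 16 + 28 + 40 + 8 + 28)/55 = 144/55

L = 144/55 = 2.6182 bits/symbol


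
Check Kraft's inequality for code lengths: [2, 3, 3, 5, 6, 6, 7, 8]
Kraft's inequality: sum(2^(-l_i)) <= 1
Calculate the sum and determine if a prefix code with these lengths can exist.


Sum = 2^(-2) + 2^(-3) + 2^(-3) + 2^(-5) + 2^(-6) + 2^(-6) + 2^(-7) + 2^(-8)
    = 0.25 + 0.125 + 0.125 + 0.03125 + 0.015625 + 0.015625 + 0.0078125 + 0.00390625
    = 147/256 = 0.57421875
Since 0.57421875 <= 1, Kraft's inequality IS satisfied.
A prefix code with these lengths CAN exist.

Kraft sum = 0.57421875. Satisfied.


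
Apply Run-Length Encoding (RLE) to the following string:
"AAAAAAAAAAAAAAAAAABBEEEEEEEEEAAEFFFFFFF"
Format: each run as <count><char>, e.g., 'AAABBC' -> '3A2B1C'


Scanning runs left to right:
  i=0: run of 'A' x 18 -> '18A'
  i=18: run of 'B' x 2 -> '2B'
  i=20: run of 'E' x 9 -> '9E'
  i=29: run of 'A' x 2 -> '2A'
  i=31: run of 'E' x 1 -> '1E'
  i=32: run of 'F' x 7 -> '7F'

RLE = 18A2B9E2A1E7F


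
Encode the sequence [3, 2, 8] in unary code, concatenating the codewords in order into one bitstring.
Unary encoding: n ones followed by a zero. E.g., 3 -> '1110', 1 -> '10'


Encode each number as n ones followed by a terminating 0:
  3 -> 1110 (4 bits)
  2 -> 110 (3 bits)
  8 -> 111111110 (9 bits)
Total length = 4 + 3 + 9 = 16 bits.

Unary([3, 2, 8]) = 1110110111111110 (16 bits)


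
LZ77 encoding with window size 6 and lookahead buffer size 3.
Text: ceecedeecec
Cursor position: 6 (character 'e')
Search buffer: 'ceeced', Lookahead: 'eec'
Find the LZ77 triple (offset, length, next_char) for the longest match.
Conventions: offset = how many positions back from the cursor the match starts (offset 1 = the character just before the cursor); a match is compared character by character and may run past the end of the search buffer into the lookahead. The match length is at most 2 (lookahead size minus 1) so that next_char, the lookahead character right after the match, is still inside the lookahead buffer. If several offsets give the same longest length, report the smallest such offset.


Try each offset into the search buffer:
  offset=1 (pos 5, char 'd'): match length 0
  offset=2 (pos 4, char 'e'): match length 1
  offset=3 (pos 3, char 'c'): match length 0
  offset=4 (pos 2, char 'e'): match length 1
  offset=5 (pos 1, char 'e'): match length 2
  offset=6 (pos 0, char 'c'): match length 0
Longest match has length 2 at offset 5.
next_char = character at position 6 + 2 = 8 -> 'c'

Best match: offset=5, length=2 (matching 'ee' starting at position 1)
LZ77 triple: (5, 2, 'c')


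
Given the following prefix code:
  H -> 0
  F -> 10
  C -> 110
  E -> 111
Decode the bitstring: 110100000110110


Decoding step by step:
Bits 110 -> C
Bits 10 -> F
Bits 0 -> H
Bits 0 -> H
Bits 0 -> H
Bits 0 -> H
Bits 110 -> C
Bits 110 -> C


Decoded message: CFHHHHCC


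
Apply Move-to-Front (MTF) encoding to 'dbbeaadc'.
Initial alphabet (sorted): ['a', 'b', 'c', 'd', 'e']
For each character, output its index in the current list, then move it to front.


MTF encoding:
'd': index 3 in ['a', 'b', 'c', 'd', 'e'] -> ['d', 'a', 'b', 'c', 'e']
'b': index 2 in ['d', 'a', 'b', 'c', 'e'] -> ['b', 'd', 'a', 'c', 'e']
'b': index 0 in ['b', 'd', 'a', 'c', 'e'] -> ['b', 'd', 'a', 'c', 'e']
'e': index 4 in ['b', 'd', 'a', 'c', 'e'] -> ['e', 'b', 'd', 'a', 'c']
'a': index 3 in ['e', 'b', 'd', 'a', 'c'] -> ['a', 'e', 'b', 'd', 'c']
'a': index 0 in ['a', 'e', 'b', 'd', 'c'] -> ['a', 'e', 'b', 'd', 'c']
'd': index 3 in ['a', 'e', 'b', 'd', 'c'] -> ['d', 'a', 'e', 'b', 'c']
'c': index 4 in ['d', 'a', 'e', 'b', 'c'] -> ['c', 'd', 'a', 'e', 'b']


Output: [3, 2, 0, 4, 3, 0, 3, 4]


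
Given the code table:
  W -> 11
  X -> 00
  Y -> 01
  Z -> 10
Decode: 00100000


Decoding:
00 -> X
10 -> Z
00 -> X
00 -> X


Result: XZXX


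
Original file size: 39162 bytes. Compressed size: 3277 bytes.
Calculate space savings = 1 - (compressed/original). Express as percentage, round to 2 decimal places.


ratio = compressed/original = 3277/39162 = 0.083678
savings = 1 - ratio = 1 - 0.083678 = 0.916322
as a percentage: 0.916322 * 100 = 91.63%

Space savings = 1 - 3277/39162 = 91.63%


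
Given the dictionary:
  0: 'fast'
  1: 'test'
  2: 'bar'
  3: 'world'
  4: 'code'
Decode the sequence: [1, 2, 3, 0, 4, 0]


Look up each index in the dictionary:
  1 -> 'test'
  2 -> 'bar'
  3 -> 'world'
  0 -> 'fast'
  4 -> 'code'
  0 -> 'fast'

Decoded: "test bar world fast code fast"


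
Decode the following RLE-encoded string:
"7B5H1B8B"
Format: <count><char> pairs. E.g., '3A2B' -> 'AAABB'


Expanding each <count><char> pair:
  7B -> 'BBBBBBB'
  5H -> 'HHHHH'
  1B -> 'B'
  8B -> 'BBBBBBBB'

Decoded = BBBBBBBHHHHHBBBBBBBBB


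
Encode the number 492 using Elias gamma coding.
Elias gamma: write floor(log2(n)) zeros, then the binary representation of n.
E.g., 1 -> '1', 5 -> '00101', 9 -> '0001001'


num_bits = floor(log2(492)) + 1 = 9
leading_zeros = num_bits - 1 = 8
binary(492) = 111101100

Elias gamma(492) = '00000000' + '111101100' = 00000000111101100 (17 bits)


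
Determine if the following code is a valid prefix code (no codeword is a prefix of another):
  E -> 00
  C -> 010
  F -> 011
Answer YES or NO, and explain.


Checking each pair (does one codeword prefix another?):
  E='00' vs C='010': no prefix
  E='00' vs F='011': no prefix
  C='010' vs E='00': no prefix
  C='010' vs F='011': no prefix
  F='011' vs E='00': no prefix
  F='011' vs C='010': no prefix
No violation found over all pairs.

YES -- this is a valid prefix code. No codeword is a prefix of any other codeword.


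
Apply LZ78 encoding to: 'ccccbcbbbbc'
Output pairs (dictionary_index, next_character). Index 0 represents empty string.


LZ78 encoding steps:
Dictionary: {0: ''}
Step 1: w='' (idx 0), next='c' -> output (0, 'c'), add 'c' as idx 1
Step 2: w='c' (idx 1), next='c' -> output (1, 'c'), add 'cc' as idx 2
Step 3: w='c' (idx 1), next='b' -> output (1, 'b'), add 'cb' as idx 3
Step 4: w='cb' (idx 3), next='b' -> output (3, 'b'), add 'cbb' as idx 4
Step 5: w='' (idx 0), next='b' -> output (0, 'b'), add 'b' as idx 5
Step 6: w='b' (idx 5), next='c' -> output (5, 'c'), add 'bc' as idx 6


Encoded: [(0, 'c'), (1, 'c'), (1, 'b'), (3, 'b'), (0, 'b'), (5, 'c')]


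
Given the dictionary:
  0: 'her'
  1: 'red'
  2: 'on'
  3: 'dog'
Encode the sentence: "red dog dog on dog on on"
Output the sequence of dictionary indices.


Look up each word in the dictionary:
  'red' -> 1
  'dog' -> 3
  'dog' -> 3
  'on' -> 2
  'dog' -> 3
  'on' -> 2
  'on' -> 2

Encoded: [1, 3, 3, 2, 3, 2, 2]


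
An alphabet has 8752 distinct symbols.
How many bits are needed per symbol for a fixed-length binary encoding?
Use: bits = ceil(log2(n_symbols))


log2(8752) = 13.0954
Bracket: 2^13 = 8192 < 8752 <= 2^14 = 16384
So ceil(log2(8752)) = 14

bits = ceil(log2(8752)) = ceil(13.0954) = 14 bits


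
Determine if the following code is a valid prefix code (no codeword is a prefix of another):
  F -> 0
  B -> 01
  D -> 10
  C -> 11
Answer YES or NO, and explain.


Checking each pair (does one codeword prefix another?):
  F='0' vs B='01': prefix -- VIOLATION

NO -- this is NOT a valid prefix code. F (0) is a prefix of B (01).


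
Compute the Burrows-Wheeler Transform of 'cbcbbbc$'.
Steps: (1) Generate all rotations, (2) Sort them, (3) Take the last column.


Rotations (sorted):
  0: $cbcbbbc -> last char: c
  1: bbbc$cbc -> last char: c
  2: bbc$cbcb -> last char: b
  3: bc$cbcbb -> last char: b
  4: bcbbbc$c -> last char: c
  5: c$cbcbbb -> last char: b
  6: cbbbc$cb -> last char: b
  7: cbcbbbc$ -> last char: $


BWT = ccbbcbb$


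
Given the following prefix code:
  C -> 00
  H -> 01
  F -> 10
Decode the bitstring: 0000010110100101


Decoding step by step:
Bits 00 -> C
Bits 00 -> C
Bits 01 -> H
Bits 01 -> H
Bits 10 -> F
Bits 10 -> F
Bits 01 -> H
Bits 01 -> H


Decoded message: CCHHFFHH


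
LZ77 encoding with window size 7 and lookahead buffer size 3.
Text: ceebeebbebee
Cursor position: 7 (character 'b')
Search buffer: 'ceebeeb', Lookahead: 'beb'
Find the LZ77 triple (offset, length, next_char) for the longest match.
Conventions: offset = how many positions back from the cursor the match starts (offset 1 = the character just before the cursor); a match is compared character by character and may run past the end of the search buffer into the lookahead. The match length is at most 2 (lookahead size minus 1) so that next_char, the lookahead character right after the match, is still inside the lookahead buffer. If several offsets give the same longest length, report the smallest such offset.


Try each offset into the search buffer:
  offset=1 (pos 6, char 'b'): match length 1
  offset=2 (pos 5, char 'e'): match length 0
  offset=3 (pos 4, char 'e'): match length 0
  offset=4 (pos 3, char 'b'): match length 2
  offset=5 (pos 2, char 'e'): match length 0
  offset=6 (pos 1, char 'e'): match length 0
  offset=7 (pos 0, char 'c'): match length 0
Longest match has length 2 at offset 4.
next_char = character at position 7 + 2 = 9 -> 'b'

Best match: offset=4, length=2 (matching 'be' starting at position 3)
LZ77 triple: (4, 2, 'b')


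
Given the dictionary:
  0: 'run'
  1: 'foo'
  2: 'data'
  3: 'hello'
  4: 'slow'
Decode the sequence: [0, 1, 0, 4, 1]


Look up each index in the dictionary:
  0 -> 'run'
  1 -> 'foo'
  0 -> 'run'
  4 -> 'slow'
  1 -> 'foo'

Decoded: "run foo run slow foo"


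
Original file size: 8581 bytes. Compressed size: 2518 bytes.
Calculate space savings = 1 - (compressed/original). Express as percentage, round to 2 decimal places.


ratio = compressed/original = 2518/8581 = 0.293439
savings = 1 - ratio = 1 - 0.293439 = 0.706561
as a percentage: 0.706561 * 100 = 70.66%

Space savings = 1 - 2518/8581 = 70.66%


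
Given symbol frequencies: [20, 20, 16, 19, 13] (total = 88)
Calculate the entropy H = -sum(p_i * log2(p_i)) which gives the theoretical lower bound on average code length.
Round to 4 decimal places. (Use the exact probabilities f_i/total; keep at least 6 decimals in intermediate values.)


Per-symbol terms -p_i * log2(p_i) with p_i = f_i/88:
  p = 20/88 = 0.227273: log2(p) = -2.137504, -p*log2(p) = 0.485796
  p = 20/88 = 0.227273: log2(p) = -2.137504, -p*log2(p) = 0.485796
  p = 16/88 = 0.181818: log2(p) = -2.459432, -p*log2(p) = 0.447169
  p = 19/88 = 0.215909: log2(p) = -2.211504, -p*log2(p) = 0.477484
  p = 13/88 = 0.147727: log2(p) = -2.758992, -p*log2(p) = 0.407578
H = 0.485796 + 0.485796 + 0.447169 + 0.477484 + 0.407578 = 2.303823

H = 2.3038 bits/symbol


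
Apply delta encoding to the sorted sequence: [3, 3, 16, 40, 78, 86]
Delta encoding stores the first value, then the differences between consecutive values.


First value: 3
Deltas:
  3 - 3 = 0
  16 - 3 = 13
  40 - 16 = 24
  78 - 40 = 38
  86 - 78 = 8


Delta encoded: [3, 0, 13, 24, 38, 8]


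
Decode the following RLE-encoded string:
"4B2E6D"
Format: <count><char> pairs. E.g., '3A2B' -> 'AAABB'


Expanding each <count><char> pair:
  4B -> 'BBBB'
  2E -> 'EE'
  6D -> 'DDDDDD'

Decoded = BBBBEEDDDDDD


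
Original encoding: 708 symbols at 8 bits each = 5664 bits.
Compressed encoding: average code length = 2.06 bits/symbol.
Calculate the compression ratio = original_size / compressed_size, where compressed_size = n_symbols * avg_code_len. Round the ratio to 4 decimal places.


original_size = n_symbols * orig_bits = 708 * 8 = 5664 bits
compressed_size = n_symbols * avg_code_len = 708 * 2.06 = 1458.48 bits
ratio = original_size / compressed_size = 5664 / 1458.48 = 3.8835

Compression ratio = 3.8835


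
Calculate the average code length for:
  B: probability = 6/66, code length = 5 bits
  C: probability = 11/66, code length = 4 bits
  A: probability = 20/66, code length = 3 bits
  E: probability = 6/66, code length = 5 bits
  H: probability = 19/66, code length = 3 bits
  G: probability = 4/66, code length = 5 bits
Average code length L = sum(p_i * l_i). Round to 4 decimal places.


Weighted contributions p_i * l_i:
  B: (6/66) * 5 = 30/66
  C: (11/66) * 4 = 44/66
  A: (20/66) * 3 = 60/66
  E: (6/66) * 5 = 30/66
  H: (19/66) * 3 = 57/66
  G: (4/66) * 5 = 20/66
Sum = (30 + 44 + 60 + 30 + 57 + 20)/66 = 241/66

L = 241/66 = 3.6515 bits/symbol


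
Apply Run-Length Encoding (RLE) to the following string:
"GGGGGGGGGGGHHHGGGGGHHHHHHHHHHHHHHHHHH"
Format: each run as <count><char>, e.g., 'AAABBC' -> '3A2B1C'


Scanning runs left to right:
  i=0: run of 'G' x 11 -> '11G'
  i=11: run of 'H' x 3 -> '3H'
  i=14: run of 'G' x 5 -> '5G'
  i=19: run of 'H' x 18 -> '18H'

RLE = 11G3H5G18H


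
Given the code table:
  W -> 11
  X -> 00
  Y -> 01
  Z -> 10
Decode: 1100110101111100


Decoding:
11 -> W
00 -> X
11 -> W
01 -> Y
01 -> Y
11 -> W
11 -> W
00 -> X


Result: WXWYYWWX


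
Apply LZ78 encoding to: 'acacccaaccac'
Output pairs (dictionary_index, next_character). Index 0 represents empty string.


LZ78 encoding steps:
Dictionary: {0: ''}
Step 1: w='' (idx 0), next='a' -> output (0, 'a'), add 'a' as idx 1
Step 2: w='' (idx 0), next='c' -> output (0, 'c'), add 'c' as idx 2
Step 3: w='a' (idx 1), next='c' -> output (1, 'c'), add 'ac' as idx 3
Step 4: w='c' (idx 2), next='c' -> output (2, 'c'), add 'cc' as idx 4
Step 5: w='a' (idx 1), next='a' -> output (1, 'a'), add 'aa' as idx 5
Step 6: w='cc' (idx 4), next='a' -> output (4, 'a'), add 'cca' as idx 6
Step 7: w='c' (idx 2), end of input -> output (2, '')


Encoded: [(0, 'a'), (0, 'c'), (1, 'c'), (2, 'c'), (1, 'a'), (4, 'a'), (2, '')]


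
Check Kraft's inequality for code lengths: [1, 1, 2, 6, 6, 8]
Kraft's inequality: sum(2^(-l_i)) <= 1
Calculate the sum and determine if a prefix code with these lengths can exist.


Sum = 2^(-1) + 2^(-1) + 2^(-2) + 2^(-6) + 2^(-6) + 2^(-8)
    = 0.5 + 0.5 + 0.25 + 0.015625 + 0.015625 + 0.00390625
    = 329/256 = 1.28515625
Since 1.28515625 > 1, Kraft's inequality is NOT satisfied.
A prefix code with these lengths CANNOT exist.

Kraft sum = 1.28515625. Not satisfied.


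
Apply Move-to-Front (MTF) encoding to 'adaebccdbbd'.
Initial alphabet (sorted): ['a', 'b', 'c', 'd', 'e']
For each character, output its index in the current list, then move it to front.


MTF encoding:
'a': index 0 in ['a', 'b', 'c', 'd', 'e'] -> ['a', 'b', 'c', 'd', 'e']
'd': index 3 in ['a', 'b', 'c', 'd', 'e'] -> ['d', 'a', 'b', 'c', 'e']
'a': index 1 in ['d', 'a', 'b', 'c', 'e'] -> ['a', 'd', 'b', 'c', 'e']
'e': index 4 in ['a', 'd', 'b', 'c', 'e'] -> ['e', 'a', 'd', 'b', 'c']
'b': index 3 in ['e', 'a', 'd', 'b', 'c'] -> ['b', 'e', 'a', 'd', 'c']
'c': index 4 in ['b', 'e', 'a', 'd', 'c'] -> ['c', 'b', 'e', 'a', 'd']
'c': index 0 in ['c', 'b', 'e', 'a', 'd'] -> ['c', 'b', 'e', 'a', 'd']
'd': index 4 in ['c', 'b', 'e', 'a', 'd'] -> ['d', 'c', 'b', 'e', 'a']
'b': index 2 in ['d', 'c', 'b', 'e', 'a'] -> ['b', 'd', 'c', 'e', 'a']
'b': index 0 in ['b', 'd', 'c', 'e', 'a'] -> ['b', 'd', 'c', 'e', 'a']
'd': index 1 in ['b', 'd', 'c', 'e', 'a'] -> ['d', 'b', 'c', 'e', 'a']


Output: [0, 3, 1, 4, 3, 4, 0, 4, 2, 0, 1]


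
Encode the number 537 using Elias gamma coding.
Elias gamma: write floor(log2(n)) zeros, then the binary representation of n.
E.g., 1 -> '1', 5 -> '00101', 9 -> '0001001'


num_bits = floor(log2(537)) + 1 = 10
leading_zeros = num_bits - 1 = 9
binary(537) = 1000011001

Elias gamma(537) = '000000000' + '1000011001' = 0000000001000011001 (19 bits)


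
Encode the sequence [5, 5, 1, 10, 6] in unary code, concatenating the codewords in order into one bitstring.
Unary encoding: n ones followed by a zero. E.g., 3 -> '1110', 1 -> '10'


Encode each number as n ones followed by a terminating 0:
  5 -> 111110 (6 bits)
  5 -> 111110 (6 bits)
  1 -> 10 (2 bits)
  10 -> 11111111110 (11 bits)
  6 -> 1111110 (7 bits)
Total length = 6 + 6 + 2 + 11 + 7 = 32 bits.

Unary([5, 5, 1, 10, 6]) = 11111011111010111111111101111110 (32 bits)


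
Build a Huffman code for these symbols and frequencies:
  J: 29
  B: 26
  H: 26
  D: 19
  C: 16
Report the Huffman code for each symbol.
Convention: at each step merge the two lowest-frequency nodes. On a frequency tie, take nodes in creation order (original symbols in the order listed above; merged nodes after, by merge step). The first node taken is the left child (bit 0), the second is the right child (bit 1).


Huffman tree construction:
Step 1: Merge C(16) + D(19) = 35
Step 2: Merge B(26) + H(26) = 52
Step 3: Merge J(29) + (C+D)(35) = 64
Step 4: Merge (B+H)(52) + (J+(C+D))(64) = 116
Read each symbol's code off the tree from the root (left child = 0, right child = 1).

Codes:
  J: 10 (length 2)
  B: 00 (length 2)
  H: 01 (length 2)
  D: 111 (length 3)
  C: 110 (length 3)
Average code length: 267/116 = 2.3017 bits/symbol


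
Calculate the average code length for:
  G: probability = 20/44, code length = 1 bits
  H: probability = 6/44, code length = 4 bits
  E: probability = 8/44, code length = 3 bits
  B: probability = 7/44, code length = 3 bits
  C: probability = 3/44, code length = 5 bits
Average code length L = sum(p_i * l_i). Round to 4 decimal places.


Weighted contributions p_i * l_i:
  G: (20/44) * 1 = 20/44
  H: (6/44) * 4 = 24/44
  E: (8/44) * 3 = 24/44
  B: (7/44) * 3 = 21/44
  C: (3/44) * 5 = 15/44
Sum = (20 + 24 + 24 + 21 + 15)/44 = 104/44

L = 104/44 = 2.3636 bits/symbol


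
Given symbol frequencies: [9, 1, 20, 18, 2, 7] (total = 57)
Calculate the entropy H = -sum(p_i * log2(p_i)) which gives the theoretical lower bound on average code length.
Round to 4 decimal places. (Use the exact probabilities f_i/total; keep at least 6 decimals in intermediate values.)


Per-symbol terms -p_i * log2(p_i) with p_i = f_i/57:
  p = 9/57 = 0.157895: log2(p) = -2.662965, -p*log2(p) = 0.420468
  p = 1/57 = 0.017544: log2(p) = -5.832890, -p*log2(p) = 0.102331
  p = 20/57 = 0.350877: log2(p) = -1.510962, -p*log2(p) = 0.530162
  p = 18/57 = 0.315789: log2(p) = -1.662965, -p*log2(p) = 0.525147
  p = 2/57 = 0.035088: log2(p) = -4.832890, -p*log2(p) = 0.169575
  p = 7/57 = 0.122807: log2(p) = -3.025535, -p*log2(p) = 0.371557
H = 0.420468 + 0.102331 + 0.530162 + 0.525147 + 0.169575 + 0.371557 = 2.119240

H = 2.1192 bits/symbol


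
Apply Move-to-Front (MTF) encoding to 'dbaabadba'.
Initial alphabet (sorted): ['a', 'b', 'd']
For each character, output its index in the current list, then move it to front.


MTF encoding:
'd': index 2 in ['a', 'b', 'd'] -> ['d', 'a', 'b']
'b': index 2 in ['d', 'a', 'b'] -> ['b', 'd', 'a']
'a': index 2 in ['b', 'd', 'a'] -> ['a', 'b', 'd']
'a': index 0 in ['a', 'b', 'd'] -> ['a', 'b', 'd']
'b': index 1 in ['a', 'b', 'd'] -> ['b', 'a', 'd']
'a': index 1 in ['b', 'a', 'd'] -> ['a', 'b', 'd']
'd': index 2 in ['a', 'b', 'd'] -> ['d', 'a', 'b']
'b': index 2 in ['d', 'a', 'b'] -> ['b', 'd', 'a']
'a': index 2 in ['b', 'd', 'a'] -> ['a', 'b', 'd']


Output: [2, 2, 2, 0, 1, 1, 2, 2, 2]


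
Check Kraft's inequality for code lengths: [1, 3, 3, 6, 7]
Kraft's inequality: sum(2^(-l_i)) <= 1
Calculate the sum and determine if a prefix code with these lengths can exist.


Sum = 2^(-1) + 2^(-3) + 2^(-3) + 2^(-6) + 2^(-7)
    = 0.5 + 0.125 + 0.125 + 0.015625 + 0.0078125
    = 99/128 = 0.7734375
Since 0.7734375 <= 1, Kraft's inequality IS satisfied.
A prefix code with these lengths CAN exist.

Kraft sum = 0.7734375. Satisfied.


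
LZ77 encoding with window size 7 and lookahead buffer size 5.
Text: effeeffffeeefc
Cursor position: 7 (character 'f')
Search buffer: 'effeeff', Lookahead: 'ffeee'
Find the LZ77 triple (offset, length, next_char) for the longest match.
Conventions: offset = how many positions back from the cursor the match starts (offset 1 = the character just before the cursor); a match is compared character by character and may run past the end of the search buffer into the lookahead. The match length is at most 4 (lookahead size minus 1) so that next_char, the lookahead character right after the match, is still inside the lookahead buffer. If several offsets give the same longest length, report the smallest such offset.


Try each offset into the search buffer:
  offset=1 (pos 6, char 'f'): match length 2
  offset=2 (pos 5, char 'f'): match length 2
  offset=3 (pos 4, char 'e'): match length 0
  offset=4 (pos 3, char 'e'): match length 0
  offset=5 (pos 2, char 'f'): match length 1
  offset=6 (pos 1, char 'f'): match length 4
  offset=7 (pos 0, char 'e'): match length 0
Longest match has length 4 at offset 6.
next_char = character at position 7 + 4 = 11 -> 'e'

Best match: offset=6, length=4 (matching 'ffee' starting at position 1)
LZ77 triple: (6, 4, 'e')


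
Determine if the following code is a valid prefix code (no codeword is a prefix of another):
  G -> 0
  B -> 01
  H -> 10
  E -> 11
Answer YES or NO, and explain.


Checking each pair (does one codeword prefix another?):
  G='0' vs B='01': prefix -- VIOLATION

NO -- this is NOT a valid prefix code. G (0) is a prefix of B (01).


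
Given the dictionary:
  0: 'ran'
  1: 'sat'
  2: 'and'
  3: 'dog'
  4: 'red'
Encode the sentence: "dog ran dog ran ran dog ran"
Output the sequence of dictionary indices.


Look up each word in the dictionary:
  'dog' -> 3
  'ran' -> 0
  'dog' -> 3
  'ran' -> 0
  'ran' -> 0
  'dog' -> 3
  'ran' -> 0

Encoded: [3, 0, 3, 0, 0, 3, 0]


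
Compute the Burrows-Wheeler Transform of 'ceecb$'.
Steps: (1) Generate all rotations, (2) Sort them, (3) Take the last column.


Rotations (sorted):
  0: $ceecb -> last char: b
  1: b$ceec -> last char: c
  2: cb$cee -> last char: e
  3: ceecb$ -> last char: $
  4: ecb$ce -> last char: e
  5: eecb$c -> last char: c


BWT = bce$ec


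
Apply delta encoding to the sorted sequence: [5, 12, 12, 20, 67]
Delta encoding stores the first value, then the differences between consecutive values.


First value: 5
Deltas:
  12 - 5 = 7
  12 - 12 = 0
  20 - 12 = 8
  67 - 20 = 47


Delta encoded: [5, 7, 0, 8, 47]


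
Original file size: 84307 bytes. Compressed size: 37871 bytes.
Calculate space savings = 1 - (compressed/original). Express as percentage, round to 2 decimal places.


ratio = compressed/original = 37871/84307 = 0.449204
savings = 1 - ratio = 1 - 0.449204 = 0.550796
as a percentage: 0.550796 * 100 = 55.08%

Space savings = 1 - 37871/84307 = 55.08%


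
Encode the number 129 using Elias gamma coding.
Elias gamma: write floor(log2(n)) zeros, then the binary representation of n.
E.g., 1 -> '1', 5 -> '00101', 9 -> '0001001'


num_bits = floor(log2(129)) + 1 = 8
leading_zeros = num_bits - 1 = 7
binary(129) = 10000001

Elias gamma(129) = '0000000' + '10000001' = 000000010000001 (15 bits)


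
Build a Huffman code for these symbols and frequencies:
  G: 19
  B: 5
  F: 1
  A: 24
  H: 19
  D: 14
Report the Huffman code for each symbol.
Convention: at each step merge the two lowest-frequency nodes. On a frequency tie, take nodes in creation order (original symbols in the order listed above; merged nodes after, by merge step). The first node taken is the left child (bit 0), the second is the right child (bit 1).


Huffman tree construction:
Step 1: Merge F(1) + B(5) = 6
Step 2: Merge (F+B)(6) + D(14) = 20
Step 3: Merge G(19) + H(19) = 38
Step 4: Merge ((F+B)+D)(20) + A(24) = 44
Step 5: Merge (G+H)(38) + (((F+B)+D)+A)(44) = 82
Read each symbol's code off the tree from the root (left child = 0, right child = 1).

Codes:
  G: 00 (length 2)
  B: 1001 (length 4)
  F: 1000 (length 4)
  A: 11 (length 2)
  H: 01 (length 2)
  D: 101 (length 3)
Average code length: 190/82 = 2.3171 bits/symbol


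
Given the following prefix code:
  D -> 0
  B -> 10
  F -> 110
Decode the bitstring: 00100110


Decoding step by step:
Bits 0 -> D
Bits 0 -> D
Bits 10 -> B
Bits 0 -> D
Bits 110 -> F


Decoded message: DDBDF


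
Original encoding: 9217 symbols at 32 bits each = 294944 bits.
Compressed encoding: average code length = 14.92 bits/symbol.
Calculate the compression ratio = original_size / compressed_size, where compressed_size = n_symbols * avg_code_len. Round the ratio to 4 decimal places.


original_size = n_symbols * orig_bits = 9217 * 32 = 294944 bits
compressed_size = n_symbols * avg_code_len = 9217 * 14.92 = 137517.64 bits
ratio = original_size / compressed_size = 294944 / 137517.64 = 2.1448

Compression ratio = 2.1448


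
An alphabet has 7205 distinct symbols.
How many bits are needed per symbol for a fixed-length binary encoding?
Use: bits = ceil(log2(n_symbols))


log2(7205) = 12.8148
Bracket: 2^12 = 4096 < 7205 <= 2^13 = 8192
So ceil(log2(7205)) = 13

bits = ceil(log2(7205)) = ceil(12.8148) = 13 bits


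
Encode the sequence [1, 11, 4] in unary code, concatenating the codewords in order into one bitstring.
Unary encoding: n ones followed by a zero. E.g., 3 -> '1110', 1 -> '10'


Encode each number as n ones followed by a terminating 0:
  1 -> 10 (2 bits)
  11 -> 111111111110 (12 bits)
  4 -> 11110 (5 bits)
Total length = 2 + 12 + 5 = 19 bits.

Unary([1, 11, 4]) = 1011111111111011110 (19 bits)


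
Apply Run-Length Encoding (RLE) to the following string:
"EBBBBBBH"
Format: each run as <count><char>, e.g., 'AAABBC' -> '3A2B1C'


Scanning runs left to right:
  i=0: run of 'E' x 1 -> '1E'
  i=1: run of 'B' x 6 -> '6B'
  i=7: run of 'H' x 1 -> '1H'

RLE = 1E6B1H


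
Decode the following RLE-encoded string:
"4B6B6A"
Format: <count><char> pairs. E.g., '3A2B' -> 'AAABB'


Expanding each <count><char> pair:
  4B -> 'BBBB'
  6B -> 'BBBBBB'
  6A -> 'AAAAAA'

Decoded = BBBBBBBBBBAAAAAA


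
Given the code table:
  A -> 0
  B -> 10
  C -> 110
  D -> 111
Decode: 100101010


Decoding:
10 -> B
0 -> A
10 -> B
10 -> B
10 -> B


Result: BABBB


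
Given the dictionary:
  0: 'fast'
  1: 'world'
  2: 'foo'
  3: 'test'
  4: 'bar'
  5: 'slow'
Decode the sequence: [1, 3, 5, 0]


Look up each index in the dictionary:
  1 -> 'world'
  3 -> 'test'
  5 -> 'slow'
  0 -> 'fast'

Decoded: "world test slow fast"


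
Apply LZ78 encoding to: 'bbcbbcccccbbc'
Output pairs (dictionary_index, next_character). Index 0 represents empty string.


LZ78 encoding steps:
Dictionary: {0: ''}
Step 1: w='' (idx 0), next='b' -> output (0, 'b'), add 'b' as idx 1
Step 2: w='b' (idx 1), next='c' -> output (1, 'c'), add 'bc' as idx 2
Step 3: w='b' (idx 1), next='b' -> output (1, 'b'), add 'bb' as idx 3
Step 4: w='' (idx 0), next='c' -> output (0, 'c'), add 'c' as idx 4
Step 5: w='c' (idx 4), next='c' -> output (4, 'c'), add 'cc' as idx 5
Step 6: w='cc' (idx 5), next='b' -> output (5, 'b'), add 'ccb' as idx 6
Step 7: w='bc' (idx 2), end of input -> output (2, '')


Encoded: [(0, 'b'), (1, 'c'), (1, 'b'), (0, 'c'), (4, 'c'), (5, 'b'), (2, '')]


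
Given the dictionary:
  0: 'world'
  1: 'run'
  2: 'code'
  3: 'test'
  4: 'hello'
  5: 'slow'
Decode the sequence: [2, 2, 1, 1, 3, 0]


Look up each index in the dictionary:
  2 -> 'code'
  2 -> 'code'
  1 -> 'run'
  1 -> 'run'
  3 -> 'test'
  0 -> 'world'

Decoded: "code code run run test world"


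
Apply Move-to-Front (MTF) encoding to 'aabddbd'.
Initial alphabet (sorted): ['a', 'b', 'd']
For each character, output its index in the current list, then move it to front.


MTF encoding:
'a': index 0 in ['a', 'b', 'd'] -> ['a', 'b', 'd']
'a': index 0 in ['a', 'b', 'd'] -> ['a', 'b', 'd']
'b': index 1 in ['a', 'b', 'd'] -> ['b', 'a', 'd']
'd': index 2 in ['b', 'a', 'd'] -> ['d', 'b', 'a']
'd': index 0 in ['d', 'b', 'a'] -> ['d', 'b', 'a']
'b': index 1 in ['d', 'b', 'a'] -> ['b', 'd', 'a']
'd': index 1 in ['b', 'd', 'a'] -> ['d', 'b', 'a']


Output: [0, 0, 1, 2, 0, 1, 1]


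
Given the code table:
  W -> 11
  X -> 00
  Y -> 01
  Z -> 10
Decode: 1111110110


Decoding:
11 -> W
11 -> W
11 -> W
01 -> Y
10 -> Z


Result: WWWYZ


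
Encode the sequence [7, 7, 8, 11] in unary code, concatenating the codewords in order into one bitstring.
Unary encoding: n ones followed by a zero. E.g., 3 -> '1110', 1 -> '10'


Encode each number as n ones followed by a terminating 0:
  7 -> 11111110 (8 bits)
  7 -> 11111110 (8 bits)
  8 -> 111111110 (9 bits)
  11 -> 111111111110 (12 bits)
Total length = 8 + 8 + 9 + 12 = 37 bits.

Unary([7, 7, 8, 11]) = 1111111011111110111111110111111111110 (37 bits)


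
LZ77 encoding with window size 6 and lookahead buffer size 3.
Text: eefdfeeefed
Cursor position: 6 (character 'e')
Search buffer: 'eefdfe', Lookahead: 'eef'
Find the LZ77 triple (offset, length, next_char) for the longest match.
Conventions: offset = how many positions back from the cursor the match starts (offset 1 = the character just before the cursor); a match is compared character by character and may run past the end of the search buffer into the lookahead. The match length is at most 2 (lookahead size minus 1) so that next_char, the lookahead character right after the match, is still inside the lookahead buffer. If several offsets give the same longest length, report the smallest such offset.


Try each offset into the search buffer:
  offset=1 (pos 5, char 'e'): match length 2
  offset=2 (pos 4, char 'f'): match length 0
  offset=3 (pos 3, char 'd'): match length 0
  offset=4 (pos 2, char 'f'): match length 0
  offset=5 (pos 1, char 'e'): match length 1
  offset=6 (pos 0, char 'e'): match length 2
Longest match has length 2, found at offsets 1, 6; take the smallest, offset 1.
next_char = character at position 6 + 2 = 8 -> 'f'

Best match: offset=1, length=2 (matching 'ee' starting at position 5)
LZ77 triple: (1, 2, 'f')


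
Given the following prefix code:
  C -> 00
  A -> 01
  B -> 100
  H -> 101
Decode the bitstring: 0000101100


Decoding step by step:
Bits 00 -> C
Bits 00 -> C
Bits 101 -> H
Bits 100 -> B


Decoded message: CCHB


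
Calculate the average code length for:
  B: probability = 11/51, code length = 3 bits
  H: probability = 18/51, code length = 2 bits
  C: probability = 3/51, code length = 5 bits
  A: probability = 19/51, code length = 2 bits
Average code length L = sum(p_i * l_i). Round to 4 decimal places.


Weighted contributions p_i * l_i:
  B: (11/51) * 3 = 33/51
  H: (18/51) * 2 = 36/51
  C: (3/51) * 5 = 15/51
  A: (19/51) * 2 = 38/51
Sum = (33 + 36 + 15 + 38)/51 = 122/51

L = 122/51 = 2.3922 bits/symbol


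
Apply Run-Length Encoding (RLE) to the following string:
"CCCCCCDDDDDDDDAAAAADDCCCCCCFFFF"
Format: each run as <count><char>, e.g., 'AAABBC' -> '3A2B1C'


Scanning runs left to right:
  i=0: run of 'C' x 6 -> '6C'
  i=6: run of 'D' x 8 -> '8D'
  i=14: run of 'A' x 5 -> '5A'
  i=19: run of 'D' x 2 -> '2D'
  i=21: run of 'C' x 6 -> '6C'
  i=27: run of 'F' x 4 -> '4F'

RLE = 6C8D5A2D6C4F


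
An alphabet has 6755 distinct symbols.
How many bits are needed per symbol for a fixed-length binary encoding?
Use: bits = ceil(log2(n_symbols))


log2(6755) = 12.7217
Bracket: 2^12 = 4096 < 6755 <= 2^13 = 8192
So ceil(log2(6755)) = 13

bits = ceil(log2(6755)) = ceil(12.7217) = 13 bits


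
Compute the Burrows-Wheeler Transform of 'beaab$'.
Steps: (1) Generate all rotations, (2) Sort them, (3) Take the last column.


Rotations (sorted):
  0: $beaab -> last char: b
  1: aab$be -> last char: e
  2: ab$bea -> last char: a
  3: b$beaa -> last char: a
  4: beaab$ -> last char: $
  5: eaab$b -> last char: b


BWT = beaa$b


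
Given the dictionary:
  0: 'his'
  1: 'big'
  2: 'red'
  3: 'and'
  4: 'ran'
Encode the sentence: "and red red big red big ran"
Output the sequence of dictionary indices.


Look up each word in the dictionary:
  'and' -> 3
  'red' -> 2
  'red' -> 2
  'big' -> 1
  'red' -> 2
  'big' -> 1
  'ran' -> 4

Encoded: [3, 2, 2, 1, 2, 1, 4]


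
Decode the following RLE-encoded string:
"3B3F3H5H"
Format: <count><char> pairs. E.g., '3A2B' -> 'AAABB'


Expanding each <count><char> pair:
  3B -> 'BBB'
  3F -> 'FFF'
  3H -> 'HHH'
  5H -> 'HHHHH'

Decoded = BBBFFFHHHHHHHH


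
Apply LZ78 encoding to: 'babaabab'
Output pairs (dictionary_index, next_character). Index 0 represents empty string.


LZ78 encoding steps:
Dictionary: {0: ''}
Step 1: w='' (idx 0), next='b' -> output (0, 'b'), add 'b' as idx 1
Step 2: w='' (idx 0), next='a' -> output (0, 'a'), add 'a' as idx 2
Step 3: w='b' (idx 1), next='a' -> output (1, 'a'), add 'ba' as idx 3
Step 4: w='a' (idx 2), next='b' -> output (2, 'b'), add 'ab' as idx 4
Step 5: w='ab' (idx 4), end of input -> output (4, '')


Encoded: [(0, 'b'), (0, 'a'), (1, 'a'), (2, 'b'), (4, '')]


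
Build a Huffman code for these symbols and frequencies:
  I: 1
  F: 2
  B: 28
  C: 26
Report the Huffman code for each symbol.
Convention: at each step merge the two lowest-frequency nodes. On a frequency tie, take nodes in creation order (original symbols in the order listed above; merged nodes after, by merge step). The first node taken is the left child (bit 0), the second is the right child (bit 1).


Huffman tree construction:
Step 1: Merge I(1) + F(2) = 3
Step 2: Merge (I+F)(3) + C(26) = 29
Step 3: Merge B(28) + ((I+F)+C)(29) = 57
Read each symbol's code off the tree from the root (left child = 0, right child = 1).

Codes:
  I: 100 (length 3)
  F: 101 (length 3)
  B: 0 (length 1)
  C: 11 (length 2)
Average code length: 89/57 = 1.5614 bits/symbol


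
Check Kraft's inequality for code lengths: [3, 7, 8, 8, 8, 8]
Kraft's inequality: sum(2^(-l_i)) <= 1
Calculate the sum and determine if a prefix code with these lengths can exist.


Sum = 2^(-3) + 2^(-7) + 2^(-8) + 2^(-8) + 2^(-8) + 2^(-8)
    = 0.125 + 0.0078125 + 0.00390625 + 0.00390625 + 0.00390625 + 0.00390625
    = 38/256 = 0.1484375
Since 0.1484375 <= 1, Kraft's inequality IS satisfied.
A prefix code with these lengths CAN exist.

Kraft sum = 0.1484375. Satisfied.


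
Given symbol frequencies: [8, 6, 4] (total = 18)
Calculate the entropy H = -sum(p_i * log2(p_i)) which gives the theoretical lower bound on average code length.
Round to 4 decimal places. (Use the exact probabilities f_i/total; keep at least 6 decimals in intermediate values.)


Per-symbol terms -p_i * log2(p_i) with p_i = f_i/18:
  p = 8/18 = 0.444444: log2(p) = -1.169925, -p*log2(p) = 0.519967
  p = 6/18 = 0.333333: log2(p) = -1.584963, -p*log2(p) = 0.528321
  p = 4/18 = 0.222222: log2(p) = -2.169925, -p*log2(p) = 0.482206
H = 0.519967 + 0.528321 + 0.482206 = 1.530494

H = 1.5305 bits/symbol


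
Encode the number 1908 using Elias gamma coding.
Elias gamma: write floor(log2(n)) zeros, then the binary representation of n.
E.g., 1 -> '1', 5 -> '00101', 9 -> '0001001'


num_bits = floor(log2(1908)) + 1 = 11
leading_zeros = num_bits - 1 = 10
binary(1908) = 11101110100

Elias gamma(1908) = '0000000000' + '11101110100' = 000000000011101110100 (21 bits)


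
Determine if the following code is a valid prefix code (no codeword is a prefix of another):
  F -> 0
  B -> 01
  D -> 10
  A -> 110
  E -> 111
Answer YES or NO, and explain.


Checking each pair (does one codeword prefix another?):
  F='0' vs B='01': prefix -- VIOLATION

NO -- this is NOT a valid prefix code. F (0) is a prefix of B (01).


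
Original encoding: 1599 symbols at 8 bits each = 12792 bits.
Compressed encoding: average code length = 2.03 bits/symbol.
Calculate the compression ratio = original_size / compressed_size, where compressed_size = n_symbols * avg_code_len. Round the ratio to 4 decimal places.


original_size = n_symbols * orig_bits = 1599 * 8 = 12792 bits
compressed_size = n_symbols * avg_code_len = 1599 * 2.03 = 3245.97 bits
ratio = original_size / compressed_size = 12792 / 3245.97 = 3.9409

Compression ratio = 3.9409


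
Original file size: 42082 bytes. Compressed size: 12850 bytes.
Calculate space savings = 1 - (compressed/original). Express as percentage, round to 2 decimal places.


ratio = compressed/original = 12850/42082 = 0.305356
savings = 1 - ratio = 1 - 0.305356 = 0.694644
as a percentage: 0.694644 * 100 = 69.46%

Space savings = 1 - 12850/42082 = 69.46%


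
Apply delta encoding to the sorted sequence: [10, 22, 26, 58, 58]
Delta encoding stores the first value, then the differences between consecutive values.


First value: 10
Deltas:
  22 - 10 = 12
  26 - 22 = 4
  58 - 26 = 32
  58 - 58 = 0


Delta encoded: [10, 12, 4, 32, 0]


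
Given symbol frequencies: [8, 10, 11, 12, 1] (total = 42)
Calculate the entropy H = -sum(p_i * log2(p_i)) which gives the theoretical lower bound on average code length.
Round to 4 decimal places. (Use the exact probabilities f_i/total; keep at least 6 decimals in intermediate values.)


Per-symbol terms -p_i * log2(p_i) with p_i = f_i/42:
  p = 8/42 = 0.190476: log2(p) = -2.392317, -p*log2(p) = 0.455680
  p = 10/42 = 0.238095: log2(p) = -2.070389, -p*log2(p) = 0.492950
  p = 11/42 = 0.261905: log2(p) = -1.932886, -p*log2(p) = 0.506232
  p = 12/42 = 0.285714: log2(p) = -1.807355, -p*log2(p) = 0.516387
  p = 1/42 = 0.023810: log2(p) = -5.392317, -p*log2(p) = 0.128389
H = 0.455680 + 0.492950 + 0.506232 + 0.516387 + 0.128389 = 2.099638

H = 2.0996 bits/symbol


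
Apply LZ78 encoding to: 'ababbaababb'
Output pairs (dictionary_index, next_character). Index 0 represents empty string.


LZ78 encoding steps:
Dictionary: {0: ''}
Step 1: w='' (idx 0), next='a' -> output (0, 'a'), add 'a' as idx 1
Step 2: w='' (idx 0), next='b' -> output (0, 'b'), add 'b' as idx 2
Step 3: w='a' (idx 1), next='b' -> output (1, 'b'), add 'ab' as idx 3
Step 4: w='b' (idx 2), next='a' -> output (2, 'a'), add 'ba' as idx 4
Step 5: w='ab' (idx 3), next='a' -> output (3, 'a'), add 'aba' as idx 5
Step 6: w='b' (idx 2), next='b' -> output (2, 'b'), add 'bb' as idx 6


Encoded: [(0, 'a'), (0, 'b'), (1, 'b'), (2, 'a'), (3, 'a'), (2, 'b')]
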